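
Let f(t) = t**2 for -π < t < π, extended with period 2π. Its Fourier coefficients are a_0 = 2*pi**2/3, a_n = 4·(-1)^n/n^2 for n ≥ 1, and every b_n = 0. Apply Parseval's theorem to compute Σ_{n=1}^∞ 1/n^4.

Parseval: a_0^2/2 + Σ a_n^2 = (1/π) ∫_{-π}^{π} f(t)^2 dt = 2*pi**4/5.
Subtract a_0^2/2 = 2*pi**4/9: Σ a_n^2 = 8*pi**4/45.
Since a_n^2 = 16/n^4, Σ 1/n^4 = pi**4/90.

pi**4/90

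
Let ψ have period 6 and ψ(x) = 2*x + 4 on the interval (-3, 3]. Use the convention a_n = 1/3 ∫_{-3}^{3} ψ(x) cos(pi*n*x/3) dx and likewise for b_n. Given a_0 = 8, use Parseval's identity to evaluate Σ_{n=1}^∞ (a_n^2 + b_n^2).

Parseval: a_0^2/2 + Σ_{n≥1} (a_n^2+b_n^2) = 1/3 ∫_{-3}^{3} ψ(x)^2 dx = 56.
Subtract a_0^2/2 = 32: Σ (a_n^2+b_n^2) = 24.

24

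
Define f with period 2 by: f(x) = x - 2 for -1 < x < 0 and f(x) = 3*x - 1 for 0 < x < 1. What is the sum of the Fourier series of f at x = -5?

-1/2

x = -5 differs from x = -1 by -2 full period(s), and the series is 2-periodic.
At x = -1 the one-sided limits are f(-1^-) = 2 and f(-1^+) = -3.
By Dirichlet's theorem the series converges to their average, [(2) + (-3)]/2 = -1/2.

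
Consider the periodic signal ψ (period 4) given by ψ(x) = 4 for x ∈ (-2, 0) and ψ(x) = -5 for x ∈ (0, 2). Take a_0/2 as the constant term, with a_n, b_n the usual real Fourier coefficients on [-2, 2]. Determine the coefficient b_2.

0

b_2 = 1/2 ∫_{-2}^{2} ψ(x) sin(pi*x) dx.
Split the integral at the breakpoints.
Directly, an antiderivative of (4) sin(pi*x) is -4*cos(pi*x)/pi; evaluating from -2 to 0: ∫_{-2}^{0} (4) sin(pi*x) dx = (-4/pi) - (-4/pi) = 0.
Directly, an antiderivative of (-5) sin(pi*x) is 5*cos(pi*x)/pi; evaluating from 0 to 2: ∫_{0}^{2} (-5) sin(pi*x) dx = (5/pi) - (5/pi) = 0.
Summing the pieces and multiplying by (1/2) gives b_2 = 0.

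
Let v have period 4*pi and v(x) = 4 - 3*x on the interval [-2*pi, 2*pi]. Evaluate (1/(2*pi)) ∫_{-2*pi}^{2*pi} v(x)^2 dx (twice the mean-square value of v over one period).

32 + 24*pi**2

(1/(2*pi)) ∫_{-2*pi}^{2*pi} v(x)^2 dx = (1/(2*pi)) · (64*pi + 48*pi**3) = 32 + 24*pi**2.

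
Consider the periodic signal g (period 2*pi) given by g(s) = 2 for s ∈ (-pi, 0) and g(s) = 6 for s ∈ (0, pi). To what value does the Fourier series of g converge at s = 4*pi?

4

s = 4*pi differs from s = 0 by 2 full period(s), and the series is 2*pi-periodic.
At s = 0 the one-sided limits are g(0^-) = 2 and g(0^+) = 6.
By Dirichlet's theorem the series converges to their average, [(2) + (6)]/2 = 4.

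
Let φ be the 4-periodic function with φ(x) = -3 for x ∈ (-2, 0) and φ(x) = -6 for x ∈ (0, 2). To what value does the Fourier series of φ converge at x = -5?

-3

x = -5 differs from x = -1 by -1 full period(s), and the series is 4-periodic.
φ is continuous at x = -1 with value -3, so the series converges to -3 there.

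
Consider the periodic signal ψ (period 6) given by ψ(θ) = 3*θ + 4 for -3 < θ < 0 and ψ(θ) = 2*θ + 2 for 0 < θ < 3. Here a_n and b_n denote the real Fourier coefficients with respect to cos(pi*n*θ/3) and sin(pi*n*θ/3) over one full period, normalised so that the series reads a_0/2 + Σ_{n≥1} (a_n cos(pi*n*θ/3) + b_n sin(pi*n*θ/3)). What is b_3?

11/(3*pi)

b_3 = 1/3 ∫_{-3}^{3} ψ(θ) sin(pi*θ) dθ.
Split the integral at the breakpoints.
Integrating by parts (boundary term plus one more integral), an antiderivative of (3*θ + 4) sin(pi*θ) is -3*θ*cos(pi*θ)/pi + 3*sin(pi*θ)/pi**2 - 4*cos(pi*θ)/pi; evaluating from -3 to 0: ∫_{-3}^{0} (3*θ + 4) sin(pi*θ) dθ = (-4/pi) - (-5/pi) = 1/pi.
Integrating by parts (boundary term plus one more integral), an antiderivative of (2*θ + 2) sin(pi*θ) is -2*θ*cos(pi*θ)/pi + 2*sin(pi*θ)/pi**2 - 2*cos(pi*θ)/pi; evaluating from 0 to 3: ∫_{0}^{3} (2*θ + 2) sin(pi*θ) dθ = (8/pi) - (-2/pi) = 10/pi.
Summing the pieces and multiplying by (1/3) gives b_3 = 11/(3*pi).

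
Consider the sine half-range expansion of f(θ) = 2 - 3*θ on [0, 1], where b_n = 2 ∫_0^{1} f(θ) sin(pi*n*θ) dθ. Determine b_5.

2/(5*pi)

b_5 = 2 ∫_0^{1} (2 - 3*θ) sin(5*pi*θ) dθ.
Integrating by parts (boundary term plus one more integral), an antiderivative of (2 - 3*θ) sin(5*pi*θ) is 3*θ*cos(5*pi*θ)/(5*pi) - 3*sin(5*pi*θ)/(25*pi**2) - 2*cos(5*pi*θ)/(5*pi); evaluating from 0 to 1: ∫_{0}^{1} (2 - 3*θ) sin(5*pi*θ) dθ = (-1/(5*pi)) - (-2/(5*pi)) = 1/(5*pi).
Hence b_5 = 2·(1/(5*pi)) = 2/(5*pi).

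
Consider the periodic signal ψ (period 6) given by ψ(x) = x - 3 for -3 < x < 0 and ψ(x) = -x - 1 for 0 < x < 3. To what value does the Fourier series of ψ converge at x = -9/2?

-5/2

x = -9/2 differs from x = 3/2 by -1 full period(s), and the series is 6-periodic.
ψ is continuous at x = 3/2 with value -5/2, so the series converges to -5/2 there.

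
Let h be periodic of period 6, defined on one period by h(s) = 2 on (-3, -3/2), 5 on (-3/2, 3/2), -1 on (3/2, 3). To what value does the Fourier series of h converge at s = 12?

s = 12 differs from s = 0 by 2 full period(s), and the series is 6-periodic.
h is continuous at s = 0 with value 5, so the series converges to 5 there.

5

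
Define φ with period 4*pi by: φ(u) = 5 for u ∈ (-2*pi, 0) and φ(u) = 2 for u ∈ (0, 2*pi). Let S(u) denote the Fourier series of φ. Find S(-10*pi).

7/2

u = -10*pi differs from u = -2*pi by -2 full period(s), and the series is 4*pi-periodic.
At u = -2*pi the one-sided limits are φ(-2*pi^-) = 2 and φ(-2*pi^+) = 5.
By Dirichlet's theorem the series converges to their average, [(2) + (5)]/2 = 7/2.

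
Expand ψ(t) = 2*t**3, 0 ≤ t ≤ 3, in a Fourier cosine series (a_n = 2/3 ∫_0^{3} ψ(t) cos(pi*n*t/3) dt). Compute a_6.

a_6 = 2/3 ∫_0^{3} (2*t**3) cos(2*pi*t) dt.
Integrating by parts three times (tabular method), an antiderivative of (2*t**3) cos(2*pi*t) is t**3*sin(2*pi*t)/pi + 3*t**2*cos(2*pi*t)/(2*pi**2) - 3*t*sin(2*pi*t)/(2*pi**3) - 3*cos(2*pi*t)/(4*pi**4); evaluating from 0 to 3: ∫_{0}^{3} (2*t**3) cos(2*pi*t) dt = (3*(-1 + 18*pi**2)/(4*pi**4)) - (-3/(4*pi**4)) = 27/(2*pi**2).
Hence a_6 = (2/3)·(27/(2*pi**2)) = 9/pi**2.

9/pi**2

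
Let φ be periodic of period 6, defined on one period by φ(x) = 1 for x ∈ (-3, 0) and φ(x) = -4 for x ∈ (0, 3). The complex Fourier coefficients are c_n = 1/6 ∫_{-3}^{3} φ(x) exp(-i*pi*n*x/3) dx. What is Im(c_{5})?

1/pi

Since φ is real-valued, Im(c_{5}) = -1/6 ∫_{-3}^{3} φ(x) sin(5*pi*x/3) dx = -b_{5}/2.
Split the integral at the breakpoints.
Directly, an antiderivative of (1) sin(5*pi*x/3) is -3*cos(5*pi*x/3)/(5*pi); evaluating from -3 to 0: ∫_{-3}^{0} (1) sin(5*pi*x/3) dx = (-3/(5*pi)) - (3/(5*pi)) = -6/(5*pi).
Directly, an antiderivative of (-4) sin(5*pi*x/3) is 12*cos(5*pi*x/3)/(5*pi); evaluating from 0 to 3: ∫_{0}^{3} (-4) sin(5*pi*x/3) dx = (-12/(5*pi)) - (12/(5*pi)) = -24/(5*pi).
So ∫_{-3}^{3} φ(x) sin(5*pi*x/3) dx = -6/pi.
Hence Im(c_{5}) = (-1/6)·(-6/pi) = 1/pi.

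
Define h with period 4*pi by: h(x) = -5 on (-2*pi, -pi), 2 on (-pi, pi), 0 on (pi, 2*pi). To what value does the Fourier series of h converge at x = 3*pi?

x = 3*pi differs from x = -pi by 1 full period(s), and the series is 4*pi-periodic.
At x = -pi the one-sided limits are h(-pi^-) = -5 and h(-pi^+) = 2.
By Dirichlet's theorem the series converges to their average, [(-5) + (2)]/2 = -3/2.

-3/2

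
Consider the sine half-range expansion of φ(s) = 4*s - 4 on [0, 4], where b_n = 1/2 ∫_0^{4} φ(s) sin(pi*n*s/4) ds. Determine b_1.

b_1 = 1/2 ∫_0^{4} (4*s - 4) sin(pi*s/4) ds.
Integrating by parts (boundary term plus one more integral), an antiderivative of (4*s - 4) sin(pi*s/4) is -16*s*cos(pi*s/4)/pi + 64*sin(pi*s/4)/pi**2 + 16*cos(pi*s/4)/pi; evaluating from 0 to 4: ∫_{0}^{4} (4*s - 4) sin(pi*s/4) ds = (48/pi) - (16/pi) = 32/pi.
Hence b_1 = (1/2)·(32/pi) = 16/pi.

16/pi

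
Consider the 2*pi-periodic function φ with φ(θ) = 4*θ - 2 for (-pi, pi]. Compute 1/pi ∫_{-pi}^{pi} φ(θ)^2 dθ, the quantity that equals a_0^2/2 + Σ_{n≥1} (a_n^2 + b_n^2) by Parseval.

1/pi ∫_{-pi}^{pi} φ(θ)^2 dθ = 1/pi · (8*pi + 32*pi**3/3) = 8 + 32*pi**2/3.

8 + 32*pi**2/3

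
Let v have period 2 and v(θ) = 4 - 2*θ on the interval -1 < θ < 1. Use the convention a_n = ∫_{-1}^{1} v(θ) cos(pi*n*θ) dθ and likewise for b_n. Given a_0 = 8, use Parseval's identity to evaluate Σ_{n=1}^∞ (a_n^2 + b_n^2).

8/3

Parseval: a_0^2/2 + Σ_{n≥1} (a_n^2+b_n^2) = ∫_{-1}^{1} v(θ)^2 dθ = 104/3.
Subtract a_0^2/2 = 32: Σ (a_n^2+b_n^2) = 8/3.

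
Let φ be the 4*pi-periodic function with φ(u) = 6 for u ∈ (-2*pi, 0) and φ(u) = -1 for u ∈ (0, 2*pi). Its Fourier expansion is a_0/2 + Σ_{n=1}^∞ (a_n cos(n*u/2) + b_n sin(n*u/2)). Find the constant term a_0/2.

5/2

a_0 = (1/(2*pi)) ∫_{-2*pi}^{2*pi} φ(u) du = (1/(2*pi)) · (10*pi) = 5.
So the constant term a_0/2 = 5/2.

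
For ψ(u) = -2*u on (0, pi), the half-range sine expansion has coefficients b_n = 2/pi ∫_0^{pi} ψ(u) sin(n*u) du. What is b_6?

b_6 = 2/pi ∫_0^{pi} (-2*u) sin(6*u) du.
Integrating by parts (boundary term plus one more integral), an antiderivative of (-2*u) sin(6*u) is u*cos(6*u)/3 - sin(6*u)/18; evaluating from 0 to pi: ∫_{0}^{pi} (-2*u) sin(6*u) du = (pi/3) - (0) = pi/3.
Hence b_6 = (2/pi)·(pi/3) = 2/3.

2/3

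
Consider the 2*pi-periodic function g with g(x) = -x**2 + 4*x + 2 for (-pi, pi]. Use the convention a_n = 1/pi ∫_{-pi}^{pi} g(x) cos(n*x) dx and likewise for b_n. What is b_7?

8/7

b_7 = 1/pi ∫_{-pi}^{pi} g(x) sin(7*x) dx.
Integrating by parts twice (tabular method), an antiderivative of (-x**2 + 4*x + 2) sin(7*x) is x**2*cos(7*x)/7 - 2*x*sin(7*x)/49 - 4*x*cos(7*x)/7 + 4*sin(7*x)/49 - 100*cos(7*x)/343; evaluating from -pi to pi: ∫_{-pi}^{pi} (-x**2 + 4*x + 2) sin(7*x) dx = (-pi**2/7 + 100/343 + 4*pi/7) - (-4*pi/7 - pi**2/7 + 100/343) = 8*pi/7.
Hence b_7 = (1/pi)·(8*pi/7) = 8/7.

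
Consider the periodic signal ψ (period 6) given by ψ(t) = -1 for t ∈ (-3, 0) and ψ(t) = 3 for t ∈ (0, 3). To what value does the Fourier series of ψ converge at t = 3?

1

At t = 3 the one-sided limits are ψ(3^-) = 3 and ψ(3^+) = -1.
By Dirichlet's theorem the series converges to their average, [(3) + (-1)]/2 = 1.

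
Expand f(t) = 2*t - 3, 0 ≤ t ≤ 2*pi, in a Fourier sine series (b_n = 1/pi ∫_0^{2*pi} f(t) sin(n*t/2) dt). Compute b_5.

4*(-3 + 2*pi)/(5*pi)

b_5 = 1/pi ∫_0^{2*pi} (2*t - 3) sin(5*t/2) dt.
Integrating by parts (boundary term plus one more integral), an antiderivative of (2*t - 3) sin(5*t/2) is -4*t*cos(5*t/2)/5 + 8*sin(5*t/2)/25 + 6*cos(5*t/2)/5; evaluating from 0 to 2*pi: ∫_{0}^{2*pi} (2*t - 3) sin(5*t/2) dt = (-6/5 + 8*pi/5) - (6/5) = -12/5 + 8*pi/5.
Hence b_5 = (1/pi)·(-12/5 + 8*pi/5) = 4*(-3 + 2*pi)/(5*pi).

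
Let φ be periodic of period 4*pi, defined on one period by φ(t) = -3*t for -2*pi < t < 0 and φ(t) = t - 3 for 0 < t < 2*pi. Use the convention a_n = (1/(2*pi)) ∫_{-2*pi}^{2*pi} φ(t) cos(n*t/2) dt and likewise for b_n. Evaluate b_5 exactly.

b_5 = (1/(2*pi)) ∫_{-2*pi}^{2*pi} φ(t) sin(5*t/2) dt.
Split the integral at the breakpoints.
Integrating by parts (boundary term plus one more integral), an antiderivative of (-3*t) sin(5*t/2) is 6*t*cos(5*t/2)/5 - 12*sin(5*t/2)/25; evaluating from -2*pi to 0: ∫_{-2*pi}^{0} (-3*t) sin(5*t/2) dt = (0) - (12*pi/5) = -12*pi/5.
Integrating by parts (boundary term plus one more integral), an antiderivative of (t - 3) sin(5*t/2) is -2*t*cos(5*t/2)/5 + 4*sin(5*t/2)/25 + 6*cos(5*t/2)/5; evaluating from 0 to 2*pi: ∫_{0}^{2*pi} (t - 3) sin(5*t/2) dt = (-6/5 + 4*pi/5) - (6/5) = -12/5 + 4*pi/5.
Summing the pieces and multiplying by (1/(2*pi)) gives b_5 = 2*(-2*pi - 3)/(5*pi).

2*(-2*pi - 3)/(5*pi)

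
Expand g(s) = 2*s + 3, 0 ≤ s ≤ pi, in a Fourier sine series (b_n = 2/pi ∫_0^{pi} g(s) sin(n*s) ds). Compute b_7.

b_7 = 2/pi ∫_0^{pi} (2*s + 3) sin(7*s) ds.
Integrating by parts (boundary term plus one more integral), an antiderivative of (2*s + 3) sin(7*s) is -2*s*cos(7*s)/7 + 2*sin(7*s)/49 - 3*cos(7*s)/7; evaluating from 0 to pi: ∫_{0}^{pi} (2*s + 3) sin(7*s) ds = (3/7 + 2*pi/7) - (-3/7) = 6/7 + 2*pi/7.
Hence b_7 = (2/pi)·(6/7 + 2*pi/7) = 4*(3 + pi)/(7*pi).

4*(3 + pi)/(7*pi)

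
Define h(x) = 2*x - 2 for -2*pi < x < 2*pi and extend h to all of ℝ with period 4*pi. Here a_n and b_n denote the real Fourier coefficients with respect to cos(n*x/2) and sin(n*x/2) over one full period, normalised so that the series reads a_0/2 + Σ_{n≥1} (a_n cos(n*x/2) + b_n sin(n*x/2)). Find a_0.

-4

a_0 = (1/(2*pi)) ∫_{-2*pi}^{2*pi} h(x) dx = (1/(2*pi)) · (-8*pi) = -4.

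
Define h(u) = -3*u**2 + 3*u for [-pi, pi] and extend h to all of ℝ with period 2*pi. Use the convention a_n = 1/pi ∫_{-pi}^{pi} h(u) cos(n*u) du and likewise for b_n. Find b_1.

b_1 = 1/pi ∫_{-pi}^{pi} h(u) sin(u) du.
Integrating by parts twice (tabular method), an antiderivative of (-3*u**2 + 3*u) sin(u) is 3*u**2*cos(u) - 6*u*sin(u) - 3*u*cos(u) + 3*sin(u) - 6*cos(u); evaluating from -pi to pi: ∫_{-pi}^{pi} (-3*u**2 + 3*u) sin(u) du = (-3*pi**2 + 6 + 3*pi) - (-3*pi**2 - 3*pi + 6) = 6*pi.
Hence b_1 = (1/pi)·(6*pi) = 6.

6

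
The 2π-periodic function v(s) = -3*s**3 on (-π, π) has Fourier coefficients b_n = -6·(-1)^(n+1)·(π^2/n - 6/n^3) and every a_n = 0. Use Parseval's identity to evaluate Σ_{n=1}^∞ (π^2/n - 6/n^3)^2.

Parseval: Σ b_n^2 = (1/π) ∫_{-π}^{π} v(s)^2 ds = 18*pi**6/7.
b_n^2 = 36·(π^2/n - 6/n^3)^2, so the sum equals (18*pi**6/7)/36 = pi**6/14.

pi**6/14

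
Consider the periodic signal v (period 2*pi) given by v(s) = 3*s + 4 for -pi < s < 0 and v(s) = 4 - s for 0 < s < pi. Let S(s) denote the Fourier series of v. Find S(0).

4

v is continuous at s = 0 with value 4, so the series converges to 4 there.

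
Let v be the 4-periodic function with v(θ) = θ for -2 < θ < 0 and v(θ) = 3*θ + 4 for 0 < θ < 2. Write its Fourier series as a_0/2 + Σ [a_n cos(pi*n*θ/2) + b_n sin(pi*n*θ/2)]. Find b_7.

16/(7*pi)

b_7 = 1/2 ∫_{-2}^{2} v(θ) sin(7*pi*θ/2) dθ.
Split the integral at the breakpoints.
Integrating by parts (boundary term plus one more integral), an antiderivative of (θ) sin(7*pi*θ/2) is -2*θ*cos(7*pi*θ/2)/(7*pi) + 4*sin(7*pi*θ/2)/(49*pi**2); evaluating from -2 to 0: ∫_{-2}^{0} (θ) sin(7*pi*θ/2) dθ = (0) - (-4/(7*pi)) = 4/(7*pi).
Integrating by parts (boundary term plus one more integral), an antiderivative of (3*θ + 4) sin(7*pi*θ/2) is -6*θ*cos(7*pi*θ/2)/(7*pi) + 12*sin(7*pi*θ/2)/(49*pi**2) - 8*cos(7*pi*θ/2)/(7*pi); evaluating from 0 to 2: ∫_{0}^{2} (3*θ + 4) sin(7*pi*θ/2) dθ = (20/(7*pi)) - (-8/(7*pi)) = 4/pi.
Summing the pieces and multiplying by (1/2) gives b_7 = 16/(7*pi).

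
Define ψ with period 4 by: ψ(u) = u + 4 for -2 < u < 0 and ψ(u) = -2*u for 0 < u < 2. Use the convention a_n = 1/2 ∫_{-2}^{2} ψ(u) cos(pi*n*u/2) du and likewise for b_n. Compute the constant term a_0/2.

1/2

a_0 = 1/2 ∫_{-2}^{2} ψ(u) du = 1/2 · (2) = 1.
So the constant term a_0/2 = 1/2.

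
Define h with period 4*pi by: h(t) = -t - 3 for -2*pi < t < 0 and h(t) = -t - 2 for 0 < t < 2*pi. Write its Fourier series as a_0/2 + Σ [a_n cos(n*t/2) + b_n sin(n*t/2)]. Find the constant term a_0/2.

a_0 = (1/(2*pi)) ∫_{-2*pi}^{2*pi} h(t) dt = (1/(2*pi)) · (-10*pi) = -5.
So the constant term a_0/2 = -5/2.

-5/2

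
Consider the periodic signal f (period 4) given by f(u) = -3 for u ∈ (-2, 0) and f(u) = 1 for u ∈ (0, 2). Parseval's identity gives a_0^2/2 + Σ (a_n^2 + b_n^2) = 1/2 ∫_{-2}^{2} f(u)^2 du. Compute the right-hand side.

10

1/2 ∫_{-2}^{2} f(u)^2 du = 1/2 · (20) = 10.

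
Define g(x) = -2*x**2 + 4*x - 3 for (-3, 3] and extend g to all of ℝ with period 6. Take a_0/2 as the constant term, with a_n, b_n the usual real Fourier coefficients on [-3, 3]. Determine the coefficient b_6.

-4/pi

b_6 = 1/3 ∫_{-3}^{3} g(x) sin(2*pi*x) dx.
Integrating by parts twice (tabular method), an antiderivative of (-2*x**2 + 4*x - 3) sin(2*pi*x) is x**2*cos(2*pi*x)/pi - x*sin(2*pi*x)/pi**2 - 2*x*cos(2*pi*x)/pi + sin(2*pi*x)/pi**2 - cos(2*pi*x)/(2*pi**3) + 3*cos(2*pi*x)/(2*pi); evaluating from -3 to 3: ∫_{-3}^{3} (-2*x**2 + 4*x - 3) sin(2*pi*x) dx = ((-1 + 9*pi**2)/(2*pi**3)) - ((-1 + 33*pi**2)/(2*pi**3)) = -12/pi.
Hence b_6 = (1/3)·(-12/pi) = -4/pi.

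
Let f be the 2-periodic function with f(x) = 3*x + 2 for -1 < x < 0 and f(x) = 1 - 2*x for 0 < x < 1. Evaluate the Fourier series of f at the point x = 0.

At x = 0 the one-sided limits are f(0^-) = 2 and f(0^+) = 1.
By Dirichlet's theorem the series converges to their average, [(2) + (1)]/2 = 3/2.

3/2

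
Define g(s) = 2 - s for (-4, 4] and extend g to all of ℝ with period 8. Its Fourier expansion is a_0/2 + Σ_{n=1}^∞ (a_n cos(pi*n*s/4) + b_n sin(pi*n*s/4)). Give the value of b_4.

b_4 = 1/4 ∫_{-4}^{4} g(s) sin(pi*s) ds.
Integrating by parts (boundary term plus one more integral), an antiderivative of (2 - s) sin(pi*s) is s*cos(pi*s)/pi - sin(pi*s)/pi**2 - 2*cos(pi*s)/pi; evaluating from -4 to 4: ∫_{-4}^{4} (2 - s) sin(pi*s) ds = (2/pi) - (-6/pi) = 8/pi.
Hence b_4 = (1/4)·(8/pi) = 2/pi.

2/pi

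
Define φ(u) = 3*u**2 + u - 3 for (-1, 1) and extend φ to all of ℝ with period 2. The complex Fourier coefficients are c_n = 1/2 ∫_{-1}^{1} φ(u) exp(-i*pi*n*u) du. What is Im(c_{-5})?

Since φ is real-valued, Im(c_{-5}) = -1/2 ∫_{-1}^{1} φ(u) sin(-5*pi*u) du = b_{5}/2.
Integrating by parts twice (tabular method), an antiderivative of (3*u**2 + u - 3) sin(-5*pi*u) is 3*u**2*cos(5*pi*u)/(5*pi) - 6*u*sin(5*pi*u)/(25*pi**2) + u*cos(5*pi*u)/(5*pi) - sin(5*pi*u)/(25*pi**2) - 3*cos(5*pi*u)/(5*pi) - 6*cos(5*pi*u)/(125*pi**3); evaluating from -1 to 1: ∫_{-1}^{1} (3*u**2 + u - 3) sin(-5*pi*u) du = ((6 - 25*pi**2)/(125*pi**3)) - ((6 + 25*pi**2)/(125*pi**3)) = -2/(5*pi).
Hence Im(c_{-5}) = (-1/2)·(-2/(5*pi)) = 1/(5*pi).

1/(5*pi)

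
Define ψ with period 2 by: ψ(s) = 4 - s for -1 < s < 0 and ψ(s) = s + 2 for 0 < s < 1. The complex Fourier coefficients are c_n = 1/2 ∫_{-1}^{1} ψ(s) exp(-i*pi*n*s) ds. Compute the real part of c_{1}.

Since ψ is real-valued, Re(c_{1}) = 1/2 ∫_{-1}^{1} ψ(s) cos(pi*s) ds = a_{1}/2.
Split the integral at the breakpoints.
Integrating by parts (boundary term plus one more integral), an antiderivative of (4 - s) cos(pi*s) is -s*sin(pi*s)/pi + 4*sin(pi*s)/pi - cos(pi*s)/pi**2; evaluating from -1 to 0: ∫_{-1}^{0} (4 - s) cos(pi*s) ds = (-1/pi**2) - (pi**(-2)) = -2/pi**2.
Integrating by parts (boundary term plus one more integral), an antiderivative of (s + 2) cos(pi*s) is s*sin(pi*s)/pi + 2*sin(pi*s)/pi + cos(pi*s)/pi**2; evaluating from 0 to 1: ∫_{0}^{1} (s + 2) cos(pi*s) ds = (-1/pi**2) - (pi**(-2)) = -2/pi**2.
So ∫_{-1}^{1} ψ(s) cos(pi*s) ds = -4/pi**2.
Hence Re(c_{1}) = (1/2)·(-4/pi**2) = -2/pi**2.

-2/pi**2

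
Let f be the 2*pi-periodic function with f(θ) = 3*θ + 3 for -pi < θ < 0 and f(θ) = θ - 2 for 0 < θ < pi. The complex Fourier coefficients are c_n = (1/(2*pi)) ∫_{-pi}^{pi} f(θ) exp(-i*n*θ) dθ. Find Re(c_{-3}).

Since f is real-valued, Re(c_{-3}) = (1/(2*pi)) ∫_{-pi}^{pi} f(θ) cos(-3*θ) dθ = a_{3}/2.
Split the integral at the breakpoints.
Integrating by parts (boundary term plus one more integral), an antiderivative of (3*θ + 3) cos(-3*θ) is θ*sin(3*θ) + sin(3*θ) + cos(3*θ)/3; evaluating from -pi to 0: ∫_{-pi}^{0} (3*θ + 3) cos(-3*θ) dθ = (1/3) - (-1/3) = 2/3.
Integrating by parts (boundary term plus one more integral), an antiderivative of (θ - 2) cos(-3*θ) is θ*sin(3*θ)/3 - 2*sin(3*θ)/3 + cos(3*θ)/9; evaluating from 0 to pi: ∫_{0}^{pi} (θ - 2) cos(-3*θ) dθ = (-1/9) - (1/9) = -2/9.
So ∫_{-pi}^{pi} f(θ) cos(-3*θ) dθ = 4/9.
Hence Re(c_{-3}) = (1/(2*pi))·(4/9) = 2/(9*pi).

2/(9*pi)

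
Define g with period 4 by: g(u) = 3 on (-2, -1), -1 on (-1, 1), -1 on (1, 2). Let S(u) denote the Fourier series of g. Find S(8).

u = 8 differs from u = 0 by 2 full period(s), and the series is 4-periodic.
g is continuous at u = 0 with value -1, so the series converges to -1 there.

-1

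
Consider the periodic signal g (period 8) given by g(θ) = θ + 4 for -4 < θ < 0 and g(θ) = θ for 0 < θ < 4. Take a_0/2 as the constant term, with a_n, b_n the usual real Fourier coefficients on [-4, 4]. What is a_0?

a_0 = 1/4 ∫_{-4}^{4} g(θ) dθ = 1/4 · (16) = 4.

4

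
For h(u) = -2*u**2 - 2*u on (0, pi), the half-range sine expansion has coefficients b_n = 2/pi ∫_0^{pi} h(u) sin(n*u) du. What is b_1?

b_1 = 2/pi ∫_0^{pi} (-2*u**2 - 2*u) sin(u) du.
Integrating by parts twice (tabular method), an antiderivative of (-2*u**2 - 2*u) sin(u) is 2*u**2*cos(u) - 4*u*sin(u) + 2*u*cos(u) - 2*sin(u) - 4*cos(u); evaluating from 0 to pi: ∫_{0}^{pi} (-2*u**2 - 2*u) sin(u) du = (-2*pi**2 - 2*pi + 4) - (-4) = -2*pi**2 - 2*pi + 8.
Hence b_1 = (2/pi)·(-2*pi**2 - 2*pi + 8) = -4*pi - 4 + 16/pi.

-4*pi - 4 + 16/pi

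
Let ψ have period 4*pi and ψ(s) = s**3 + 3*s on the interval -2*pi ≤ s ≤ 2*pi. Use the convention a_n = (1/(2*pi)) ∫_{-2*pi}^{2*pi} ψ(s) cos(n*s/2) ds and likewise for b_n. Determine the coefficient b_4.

-4*pi**2 - 3/2

b_4 = (1/(2*pi)) ∫_{-2*pi}^{2*pi} ψ(s) sin(2*s) ds.
ψ is odd and sin(2*s) is odd, so the integrand is even and b_4 = 1/pi ∫_0^{2*pi} ψ(s) sin(2*s) ds.
Integrating by parts three times (tabular method), an antiderivative of (s**3 + 3*s) sin(2*s) is -s**3*cos(2*s)/2 + 3*s**2*sin(2*s)/4 - 3*s*cos(2*s)/4 + 3*sin(2*s)/8; evaluating from 0 to 2*pi: ∫_{0}^{2*pi} (s**3 + 3*s) sin(2*s) ds = (-pi*(3 + 8*pi**2)/2) - (0) = -pi*(3 + 8*pi**2)/2.
Hence b_4 = (1/pi)·(-pi*(3 + 8*pi**2)/2) = -4*pi**2 - 3/2.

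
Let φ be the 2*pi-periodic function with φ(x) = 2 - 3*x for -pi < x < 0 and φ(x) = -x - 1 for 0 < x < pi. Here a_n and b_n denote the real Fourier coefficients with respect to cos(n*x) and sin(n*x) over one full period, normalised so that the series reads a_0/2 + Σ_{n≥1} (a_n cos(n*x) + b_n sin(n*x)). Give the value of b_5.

b_5 = 1/pi ∫_{-pi}^{pi} φ(x) sin(5*x) dx.
Split the integral at the breakpoints.
Integrating by parts (boundary term plus one more integral), an antiderivative of (2 - 3*x) sin(5*x) is 3*x*cos(5*x)/5 - 3*sin(5*x)/25 - 2*cos(5*x)/5; evaluating from -pi to 0: ∫_{-pi}^{0} (2 - 3*x) sin(5*x) dx = (-2/5) - (2/5 + 3*pi/5) = -3*pi/5 - 4/5.
Integrating by parts (boundary term plus one more integral), an antiderivative of (-x - 1) sin(5*x) is x*cos(5*x)/5 - sin(5*x)/25 + cos(5*x)/5; evaluating from 0 to pi: ∫_{0}^{pi} (-x - 1) sin(5*x) dx = (-pi/5 - 1/5) - (1/5) = -pi/5 - 2/5.
Summing the pieces and multiplying by (1/pi) gives b_5 = 2*(-2*pi - 3)/(5*pi).

2*(-2*pi - 3)/(5*pi)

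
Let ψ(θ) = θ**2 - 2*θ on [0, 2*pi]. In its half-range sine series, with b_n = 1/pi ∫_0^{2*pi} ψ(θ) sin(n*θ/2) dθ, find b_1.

b_1 = 1/pi ∫_0^{2*pi} (θ**2 - 2*θ) sin(θ/2) dθ.
Integrating by parts twice (tabular method), an antiderivative of (θ**2 - 2*θ) sin(θ/2) is -2*θ**2*cos(θ/2) + 8*θ*sin(θ/2) + 4*θ*cos(θ/2) - 8*sin(θ/2) + 16*cos(θ/2); evaluating from 0 to 2*pi: ∫_{0}^{2*pi} (θ**2 - 2*θ) sin(θ/2) dθ = (-8*pi - 16 + 8*pi**2) - (16) = -32 - 8*pi + 8*pi**2.
Hence b_1 = (1/pi)·(-32 - 8*pi + 8*pi**2) = -32/pi - 8 + 8*pi.

-32/pi - 8 + 8*pi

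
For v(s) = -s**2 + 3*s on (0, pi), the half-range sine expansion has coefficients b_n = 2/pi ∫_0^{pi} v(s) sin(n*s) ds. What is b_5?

b_5 = 2/pi ∫_0^{pi} (-s**2 + 3*s) sin(5*s) ds.
Integrating by parts twice (tabular method), an antiderivative of (-s**2 + 3*s) sin(5*s) is s**2*cos(5*s)/5 - 2*s*sin(5*s)/25 - 3*s*cos(5*s)/5 + 3*sin(5*s)/25 - 2*cos(5*s)/125; evaluating from 0 to pi: ∫_{0}^{pi} (-s**2 + 3*s) sin(5*s) ds = (-pi**2/5 + 2/125 + 3*pi/5) - (-2/125) = -pi**2/5 + 4/125 + 3*pi/5.
Hence b_5 = (2/pi)·(-pi**2/5 + 4/125 + 3*pi/5) = 2*(-25*pi**2 + 4 + 75*pi)/(125*pi).

2*(-25*pi**2 + 4 + 75*pi)/(125*pi)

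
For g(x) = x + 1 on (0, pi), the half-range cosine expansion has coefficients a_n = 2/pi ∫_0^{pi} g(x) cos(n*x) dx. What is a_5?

-4/(25*pi)

a_5 = 2/pi ∫_0^{pi} (x + 1) cos(5*x) dx.
Integrating by parts (boundary term plus one more integral), an antiderivative of (x + 1) cos(5*x) is x*sin(5*x)/5 + sin(5*x)/5 + cos(5*x)/25; evaluating from 0 to pi: ∫_{0}^{pi} (x + 1) cos(5*x) dx = (-1/25) - (1/25) = -2/25.
Hence a_5 = (2/pi)·(-2/25) = -4/(25*pi).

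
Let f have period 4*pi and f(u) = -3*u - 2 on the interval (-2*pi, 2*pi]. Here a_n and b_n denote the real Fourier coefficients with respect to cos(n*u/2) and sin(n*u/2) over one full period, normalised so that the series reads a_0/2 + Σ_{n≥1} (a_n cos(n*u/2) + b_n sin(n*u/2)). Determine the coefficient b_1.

b_1 = (1/(2*pi)) ∫_{-2*pi}^{2*pi} f(u) sin(u/2) du.
Integrating by parts (boundary term plus one more integral), an antiderivative of (-3*u - 2) sin(u/2) is 6*u*cos(u/2) - 12*sin(u/2) + 4*cos(u/2); evaluating from -2*pi to 2*pi: ∫_{-2*pi}^{2*pi} (-3*u - 2) sin(u/2) du = (-12*pi - 4) - (-4 + 12*pi) = -24*pi.
Hence b_1 = (1/(2*pi))·(-24*pi) = -12.

-12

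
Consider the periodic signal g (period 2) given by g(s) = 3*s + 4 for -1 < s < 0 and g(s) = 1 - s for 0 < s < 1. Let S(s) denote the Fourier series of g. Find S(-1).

1/2

At s = -1 the one-sided limits are g(-1^-) = 0 and g(-1^+) = 1.
By Dirichlet's theorem the series converges to their average, [(0) + (1)]/2 = 1/2.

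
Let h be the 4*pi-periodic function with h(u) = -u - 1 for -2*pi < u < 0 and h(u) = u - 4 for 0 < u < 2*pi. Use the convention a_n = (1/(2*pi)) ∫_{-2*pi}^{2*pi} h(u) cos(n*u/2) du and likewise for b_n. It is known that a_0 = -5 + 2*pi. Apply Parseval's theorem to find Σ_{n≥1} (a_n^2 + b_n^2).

Parseval: a_0^2/2 + Σ_{n≥1} (a_n^2+b_n^2) = (1/(2*pi)) ∫_{-2*pi}^{2*pi} h(u)^2 du = -10*pi + 17 + 8*pi**2/3.
Subtract a_0^2/2 = (5 - 2*pi)**2/2: Σ (a_n^2+b_n^2) = 9/2 + 2*pi**2/3.

9/2 + 2*pi**2/3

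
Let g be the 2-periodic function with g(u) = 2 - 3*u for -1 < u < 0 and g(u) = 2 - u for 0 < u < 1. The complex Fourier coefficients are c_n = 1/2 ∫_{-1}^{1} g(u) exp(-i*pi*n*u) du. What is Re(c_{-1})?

Since g is real-valued, Re(c_{-1}) = 1/2 ∫_{-1}^{1} g(u) cos(-pi*u) du = a_{1}/2.
Split the integral at the breakpoints.
Integrating by parts (boundary term plus one more integral), an antiderivative of (2 - 3*u) cos(-pi*u) is -3*u*sin(pi*u)/pi + 2*sin(pi*u)/pi - 3*cos(pi*u)/pi**2; evaluating from -1 to 0: ∫_{-1}^{0} (2 - 3*u) cos(-pi*u) du = (-3/pi**2) - (3/pi**2) = -6/pi**2.
Integrating by parts (boundary term plus one more integral), an antiderivative of (2 - u) cos(-pi*u) is -u*sin(pi*u)/pi + 2*sin(pi*u)/pi - cos(pi*u)/pi**2; evaluating from 0 to 1: ∫_{0}^{1} (2 - u) cos(-pi*u) du = (pi**(-2)) - (-1/pi**2) = 2/pi**2.
So ∫_{-1}^{1} g(u) cos(-pi*u) du = -4/pi**2.
Hence Re(c_{-1}) = (1/2)·(-4/pi**2) = -2/pi**2.

-2/pi**2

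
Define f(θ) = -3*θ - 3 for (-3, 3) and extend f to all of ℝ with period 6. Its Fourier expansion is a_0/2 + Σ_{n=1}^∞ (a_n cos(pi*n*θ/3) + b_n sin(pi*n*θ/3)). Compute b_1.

-18/pi

b_1 = 1/3 ∫_{-3}^{3} f(θ) sin(pi*θ/3) dθ.
Integrating by parts (boundary term plus one more integral), an antiderivative of (-3*θ - 3) sin(pi*θ/3) is 9*θ*cos(pi*θ/3)/pi - 27*sin(pi*θ/3)/pi**2 + 9*cos(pi*θ/3)/pi; evaluating from -3 to 3: ∫_{-3}^{3} (-3*θ - 3) sin(pi*θ/3) dθ = (-36/pi) - (18/pi) = -54/pi.
Hence b_1 = (1/3)·(-54/pi) = -18/pi.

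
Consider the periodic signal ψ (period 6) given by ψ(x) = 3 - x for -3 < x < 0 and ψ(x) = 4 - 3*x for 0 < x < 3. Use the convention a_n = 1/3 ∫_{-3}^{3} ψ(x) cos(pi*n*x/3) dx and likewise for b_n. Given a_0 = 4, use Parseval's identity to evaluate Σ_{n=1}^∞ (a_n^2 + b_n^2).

Parseval: a_0^2/2 + Σ_{n≥1} (a_n^2+b_n^2) = 1/3 ∫_{-3}^{3} ψ(x)^2 dx = 28.
Subtract a_0^2/2 = 8: Σ (a_n^2+b_n^2) = 20.

20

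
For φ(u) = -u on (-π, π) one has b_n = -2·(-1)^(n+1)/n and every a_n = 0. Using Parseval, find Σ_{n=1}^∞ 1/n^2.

Parseval: Σ b_n^2 = (1/π) ∫_{-π}^{π} φ(u)^2 du = 2*pi**2/3.
Σ b_n^2 = Σ 4/n^2, so Σ 1/n^2 = (2*pi**2/3)/4 = pi**2/6.

pi**2/6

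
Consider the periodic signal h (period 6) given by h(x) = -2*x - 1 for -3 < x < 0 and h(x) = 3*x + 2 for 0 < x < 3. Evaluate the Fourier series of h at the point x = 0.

At x = 0 the one-sided limits are h(0^-) = -1 and h(0^+) = 2.
By Dirichlet's theorem the series converges to their average, [(-1) + (2)]/2 = 1/2.

1/2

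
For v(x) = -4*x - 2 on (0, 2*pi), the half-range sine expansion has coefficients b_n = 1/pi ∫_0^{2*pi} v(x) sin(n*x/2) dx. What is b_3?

b_3 = 1/pi ∫_0^{2*pi} (-4*x - 2) sin(3*x/2) dx.
Integrating by parts (boundary term plus one more integral), an antiderivative of (-4*x - 2) sin(3*x/2) is 8*x*cos(3*x/2)/3 - 16*sin(3*x/2)/9 + 4*cos(3*x/2)/3; evaluating from 0 to 2*pi: ∫_{0}^{2*pi} (-4*x - 2) sin(3*x/2) dx = (-16*pi/3 - 4/3) - (4/3) = -16*pi/3 - 8/3.
Hence b_3 = (1/pi)·(-16*pi/3 - 8/3) = 8*(-2*pi - 1)/(3*pi).

8*(-2*pi - 1)/(3*pi)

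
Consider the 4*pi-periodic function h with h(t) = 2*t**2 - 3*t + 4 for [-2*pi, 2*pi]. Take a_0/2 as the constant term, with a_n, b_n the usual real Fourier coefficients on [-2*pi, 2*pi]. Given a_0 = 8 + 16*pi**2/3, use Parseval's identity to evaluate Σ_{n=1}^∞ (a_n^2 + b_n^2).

pi**2*(24 + 512*pi**2/45)

Parseval: a_0^2/2 + Σ_{n≥1} (a_n^2+b_n^2) = (1/(2*pi)) ∫_{-2*pi}^{2*pi} h(t)^2 dt = 32 + 200*pi**2/3 + 128*pi**4/5.
Subtract a_0^2/2 = 32*(3 + 2*pi**2)**2/9: Σ (a_n^2+b_n^2) = pi**2*(24 + 512*pi**2/45).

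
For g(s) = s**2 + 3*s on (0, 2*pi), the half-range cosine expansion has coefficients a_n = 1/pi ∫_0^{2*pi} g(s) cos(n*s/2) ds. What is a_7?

a_7 = 1/pi ∫_0^{2*pi} (s**2 + 3*s) cos(7*s/2) ds.
Integrating by parts twice (tabular method), an antiderivative of (s**2 + 3*s) cos(7*s/2) is 2*s**2*sin(7*s/2)/7 + 6*s*sin(7*s/2)/7 + 8*s*cos(7*s/2)/49 - 16*sin(7*s/2)/343 + 12*cos(7*s/2)/49; evaluating from 0 to 2*pi: ∫_{0}^{2*pi} (s**2 + 3*s) cos(7*s/2) ds = (-16*pi/49 - 12/49) - (12/49) = -16*pi/49 - 24/49.
Hence a_7 = (1/pi)·(-16*pi/49 - 24/49) = 8*(-2*pi - 3)/(49*pi).

8*(-2*pi - 3)/(49*pi)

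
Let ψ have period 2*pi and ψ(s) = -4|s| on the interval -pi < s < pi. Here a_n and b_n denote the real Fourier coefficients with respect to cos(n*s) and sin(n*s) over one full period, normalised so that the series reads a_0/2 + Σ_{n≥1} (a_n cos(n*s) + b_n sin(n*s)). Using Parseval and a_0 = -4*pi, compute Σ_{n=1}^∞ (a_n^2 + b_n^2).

8*pi**2/3

Parseval: a_0^2/2 + Σ_{n≥1} (a_n^2+b_n^2) = 1/pi ∫_{-pi}^{pi} ψ(s)^2 ds = 32*pi**2/3.
Subtract a_0^2/2 = 8*pi**2: Σ (a_n^2+b_n^2) = 8*pi**2/3.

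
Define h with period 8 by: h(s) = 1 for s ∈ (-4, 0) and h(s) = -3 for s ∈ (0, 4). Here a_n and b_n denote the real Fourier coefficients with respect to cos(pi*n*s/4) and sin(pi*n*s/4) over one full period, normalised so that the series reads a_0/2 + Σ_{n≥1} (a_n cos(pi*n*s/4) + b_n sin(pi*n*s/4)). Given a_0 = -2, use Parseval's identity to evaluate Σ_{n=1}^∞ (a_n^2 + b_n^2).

Parseval: a_0^2/2 + Σ_{n≥1} (a_n^2+b_n^2) = 1/4 ∫_{-4}^{4} h(s)^2 ds = 10.
Subtract a_0^2/2 = 2: Σ (a_n^2+b_n^2) = 8.

8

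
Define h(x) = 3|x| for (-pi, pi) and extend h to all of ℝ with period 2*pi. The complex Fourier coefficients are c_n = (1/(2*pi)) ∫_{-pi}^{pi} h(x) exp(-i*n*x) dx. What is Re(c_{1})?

-6/pi

Since h is real-valued, Re(c_{1}) = (1/(2*pi)) ∫_{-pi}^{pi} h(x) cos(x) dx = a_{1}/2.
h is even and cos(x) is even, so the integrand is even: ∫_{-pi}^{pi} h(x) cos(x) dx = 2∫_0^{pi} h(x) cos(x) dx.
Integrating by parts (boundary term plus one more integral), an antiderivative of (3*x) cos(x) is 3*x*sin(x) + 3*cos(x); evaluating from 0 to pi: ∫_{0}^{pi} (3*x) cos(x) dx = (-3) - (3) = -6.
So ∫_{-pi}^{pi} h(x) cos(x) dx = -12.
Hence Re(c_{1}) = (1/(2*pi))·(-12) = -6/pi.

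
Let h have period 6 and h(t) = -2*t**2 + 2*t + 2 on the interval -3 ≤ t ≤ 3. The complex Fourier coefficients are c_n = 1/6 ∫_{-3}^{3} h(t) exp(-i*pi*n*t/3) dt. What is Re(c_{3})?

Since h is real-valued, Re(c_{3}) = 1/6 ∫_{-3}^{3} h(t) cos(pi*t) dt = a_{3}/2.
Integrating by parts twice (tabular method), an antiderivative of (-2*t**2 + 2*t + 2) cos(pi*t) is -2*t**2*sin(pi*t)/pi + 2*t*sin(pi*t)/pi - 4*t*cos(pi*t)/pi**2 + 4*sin(pi*t)/pi**3 + 2*sin(pi*t)/pi + 2*cos(pi*t)/pi**2; evaluating from -3 to 3: ∫_{-3}^{3} (-2*t**2 + 2*t + 2) cos(pi*t) dt = (10/pi**2) - (-14/pi**2) = 24/pi**2.
Hence Re(c_{3}) = (1/6)·(24/pi**2) = 4/pi**2.

4/pi**2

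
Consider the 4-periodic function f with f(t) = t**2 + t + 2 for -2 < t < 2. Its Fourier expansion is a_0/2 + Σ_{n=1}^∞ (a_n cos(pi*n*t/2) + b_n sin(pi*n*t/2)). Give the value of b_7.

4/(7*pi)

b_7 = 1/2 ∫_{-2}^{2} f(t) sin(7*pi*t/2) dt.
Integrating by parts twice (tabular method), an antiderivative of (t**2 + t + 2) sin(7*pi*t/2) is -2*t**2*cos(7*pi*t/2)/(7*pi) + 8*t*sin(7*pi*t/2)/(49*pi**2) - 2*t*cos(7*pi*t/2)/(7*pi) + 4*sin(7*pi*t/2)/(49*pi**2) - 4*cos(7*pi*t/2)/(7*pi) + 16*cos(7*pi*t/2)/(343*pi**3); evaluating from -2 to 2: ∫_{-2}^{2} (t**2 + t + 2) sin(7*pi*t/2) dt = (16*(-1 + 49*pi**2)/(343*pi**3)) - (8*(-2 + 49*pi**2)/(343*pi**3)) = 8/(7*pi).
Hence b_7 = (1/2)·(8/(7*pi)) = 4/(7*pi).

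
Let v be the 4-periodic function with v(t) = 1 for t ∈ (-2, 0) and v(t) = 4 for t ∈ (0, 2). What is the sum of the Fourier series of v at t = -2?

5/2

At t = -2 the one-sided limits are v(-2^-) = 4 and v(-2^+) = 1.
By Dirichlet's theorem the series converges to their average, [(4) + (1)]/2 = 5/2.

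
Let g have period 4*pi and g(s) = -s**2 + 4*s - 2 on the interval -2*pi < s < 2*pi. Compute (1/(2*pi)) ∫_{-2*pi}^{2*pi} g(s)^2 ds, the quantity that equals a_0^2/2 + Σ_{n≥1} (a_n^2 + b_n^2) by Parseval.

(1/(2*pi)) ∫_{-2*pi}^{2*pi} g(s)^2 ds = (1/(2*pi)) · (16*pi*(15 + 100*pi**2 + 12*pi**4)/15) = 8 + 160*pi**2/3 + 32*pi**4/5.

8 + 160*pi**2/3 + 32*pi**4/5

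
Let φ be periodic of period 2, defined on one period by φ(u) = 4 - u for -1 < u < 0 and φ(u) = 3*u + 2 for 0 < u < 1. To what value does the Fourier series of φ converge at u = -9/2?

u = -9/2 differs from u = -1/2 by -2 full period(s), and the series is 2-periodic.
φ is continuous at u = -1/2 with value 9/2, so the series converges to 9/2 there.

9/2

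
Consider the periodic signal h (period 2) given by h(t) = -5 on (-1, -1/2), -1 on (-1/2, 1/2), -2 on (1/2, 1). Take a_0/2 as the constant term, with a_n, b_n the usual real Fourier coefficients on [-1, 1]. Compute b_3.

1/pi

b_3 = ∫_{-1}^{1} h(t) sin(3*pi*t) dt.
Split the integral at the breakpoints.
Directly, an antiderivative of (-5) sin(3*pi*t) is 5*cos(3*pi*t)/(3*pi); evaluating from -1 to -1/2: ∫_{-1}^{-1/2} (-5) sin(3*pi*t) dt = (0) - (-5/(3*pi)) = 5/(3*pi).
Directly, an antiderivative of (-1) sin(3*pi*t) is cos(3*pi*t)/(3*pi); evaluating from -1/2 to 1/2: ∫_{-1/2}^{1/2} (-1) sin(3*pi*t) dt = (0) - (0) = 0.
Directly, an antiderivative of (-2) sin(3*pi*t) is 2*cos(3*pi*t)/(3*pi); evaluating from 1/2 to 1: ∫_{1/2}^{1} (-2) sin(3*pi*t) dt = (-2/(3*pi)) - (0) = -2/(3*pi).
Summing the pieces gives b_3 = 1/pi.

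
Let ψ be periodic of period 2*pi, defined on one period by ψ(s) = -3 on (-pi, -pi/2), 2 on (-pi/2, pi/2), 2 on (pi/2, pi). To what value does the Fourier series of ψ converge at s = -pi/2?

-1/2

At s = -pi/2 the one-sided limits are ψ(-pi/2^-) = -3 and ψ(-pi/2^+) = 2.
By Dirichlet's theorem the series converges to their average, [(-3) + (2)]/2 = -1/2.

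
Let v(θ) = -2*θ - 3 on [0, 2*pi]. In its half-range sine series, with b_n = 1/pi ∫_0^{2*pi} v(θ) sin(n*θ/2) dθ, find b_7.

b_7 = 1/pi ∫_0^{2*pi} (-2*θ - 3) sin(7*θ/2) dθ.
Integrating by parts (boundary term plus one more integral), an antiderivative of (-2*θ - 3) sin(7*θ/2) is 4*θ*cos(7*θ/2)/7 - 8*sin(7*θ/2)/49 + 6*cos(7*θ/2)/7; evaluating from 0 to 2*pi: ∫_{0}^{2*pi} (-2*θ - 3) sin(7*θ/2) dθ = (-8*pi/7 - 6/7) - (6/7) = -8*pi/7 - 12/7.
Hence b_7 = (1/pi)·(-8*pi/7 - 12/7) = 4*(-2*pi - 3)/(7*pi).

4*(-2*pi - 3)/(7*pi)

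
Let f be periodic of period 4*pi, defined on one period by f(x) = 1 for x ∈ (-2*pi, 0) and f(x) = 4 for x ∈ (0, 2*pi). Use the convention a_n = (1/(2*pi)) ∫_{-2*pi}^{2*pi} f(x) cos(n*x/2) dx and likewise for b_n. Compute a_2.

0

a_2 = (1/(2*pi)) ∫_{-2*pi}^{2*pi} f(x) cos(x) dx.
Split the integral at the breakpoints.
Directly, an antiderivative of (1) cos(x) is sin(x); evaluating from -2*pi to 0: ∫_{-2*pi}^{0} (1) cos(x) dx = (0) - (0) = 0.
Directly, an antiderivative of (4) cos(x) is 4*sin(x); evaluating from 0 to 2*pi: ∫_{0}^{2*pi} (4) cos(x) dx = (0) - (0) = 0.
Summing the pieces and multiplying by (1/(2*pi)) gives a_2 = 0.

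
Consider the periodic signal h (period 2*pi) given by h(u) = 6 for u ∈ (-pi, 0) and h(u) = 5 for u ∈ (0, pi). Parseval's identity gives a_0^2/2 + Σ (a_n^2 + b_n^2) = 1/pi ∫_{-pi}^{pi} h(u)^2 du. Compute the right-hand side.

1/pi ∫_{-pi}^{pi} h(u)^2 du = 1/pi · (61*pi) = 61.

61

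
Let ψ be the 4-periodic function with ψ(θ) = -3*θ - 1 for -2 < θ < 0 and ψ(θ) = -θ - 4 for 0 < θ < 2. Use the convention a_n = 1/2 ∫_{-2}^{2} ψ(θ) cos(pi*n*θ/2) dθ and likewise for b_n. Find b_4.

2/pi

b_4 = 1/2 ∫_{-2}^{2} ψ(θ) sin(2*pi*θ) dθ.
Split the integral at the breakpoints.
Integrating by parts (boundary term plus one more integral), an antiderivative of (-3*θ - 1) sin(2*pi*θ) is 3*θ*cos(2*pi*θ)/(2*pi) - 3*sin(2*pi*θ)/(4*pi**2) + cos(2*pi*θ)/(2*pi); evaluating from -2 to 0: ∫_{-2}^{0} (-3*θ - 1) sin(2*pi*θ) dθ = (1/(2*pi)) - (-5/(2*pi)) = 3/pi.
Integrating by parts (boundary term plus one more integral), an antiderivative of (-θ - 4) sin(2*pi*θ) is θ*cos(2*pi*θ)/(2*pi) - sin(2*pi*θ)/(4*pi**2) + 2*cos(2*pi*θ)/pi; evaluating from 0 to 2: ∫_{0}^{2} (-θ - 4) sin(2*pi*θ) dθ = (3/pi) - (2/pi) = 1/pi.
Summing the pieces and multiplying by (1/2) gives b_4 = 2/pi.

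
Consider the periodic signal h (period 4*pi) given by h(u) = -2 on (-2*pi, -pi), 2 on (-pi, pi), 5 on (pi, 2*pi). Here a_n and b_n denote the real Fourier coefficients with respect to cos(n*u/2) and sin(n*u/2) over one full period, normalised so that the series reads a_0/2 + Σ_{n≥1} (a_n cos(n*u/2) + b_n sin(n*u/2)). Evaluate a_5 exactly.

1/(5*pi)

a_5 = (1/(2*pi)) ∫_{-2*pi}^{2*pi} h(u) cos(5*u/2) du.
Split the integral at the breakpoints.
Directly, an antiderivative of (-2) cos(5*u/2) is -4*sin(5*u/2)/5; evaluating from -2*pi to -pi: ∫_{-2*pi}^{-pi} (-2) cos(5*u/2) du = (4/5) - (0) = 4/5.
Directly, an antiderivative of (2) cos(5*u/2) is 4*sin(5*u/2)/5; evaluating from -pi to pi: ∫_{-pi}^{pi} (2) cos(5*u/2) du = (4/5) - (-4/5) = 8/5.
Directly, an antiderivative of (5) cos(5*u/2) is 2*sin(5*u/2); evaluating from pi to 2*pi: ∫_{pi}^{2*pi} (5) cos(5*u/2) du = (0) - (2) = -2.
Summing the pieces and multiplying by (1/(2*pi)) gives a_5 = 1/(5*pi).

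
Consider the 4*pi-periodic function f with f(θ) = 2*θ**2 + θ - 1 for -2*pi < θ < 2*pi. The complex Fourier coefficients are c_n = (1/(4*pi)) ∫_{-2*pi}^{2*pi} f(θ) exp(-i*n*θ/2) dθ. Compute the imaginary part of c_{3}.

-2/3

Since f is real-valued, Im(c_{3}) = -(1/(4*pi)) ∫_{-2*pi}^{2*pi} f(θ) sin(3*θ/2) dθ = -b_{3}/2.
Integrating by parts twice (tabular method), an antiderivative of (2*θ**2 + θ - 1) sin(3*θ/2) is -4*θ**2*cos(3*θ/2)/3 + 16*θ*sin(3*θ/2)/9 - 2*θ*cos(3*θ/2)/3 + 4*sin(3*θ/2)/9 + 50*cos(3*θ/2)/27; evaluating from -2*pi to 2*pi: ∫_{-2*pi}^{2*pi} (2*θ**2 + θ - 1) sin(3*θ/2) dθ = (-50/27 + 4*pi/3 + 16*pi**2/3) - (-4*pi/3 - 50/27 + 16*pi**2/3) = 8*pi/3.
Hence Im(c_{3}) = (-1/(4*pi))·(8*pi/3) = -2/3.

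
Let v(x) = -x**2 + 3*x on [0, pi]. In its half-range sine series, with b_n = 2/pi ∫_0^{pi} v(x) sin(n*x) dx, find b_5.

b_5 = 2/pi ∫_0^{pi} (-x**2 + 3*x) sin(5*x) dx.
Integrating by parts twice (tabular method), an antiderivative of (-x**2 + 3*x) sin(5*x) is x**2*cos(5*x)/5 - 2*x*sin(5*x)/25 - 3*x*cos(5*x)/5 + 3*sin(5*x)/25 - 2*cos(5*x)/125; evaluating from 0 to pi: ∫_{0}^{pi} (-x**2 + 3*x) sin(5*x) dx = (-pi**2/5 + 2/125 + 3*pi/5) - (-2/125) = -pi**2/5 + 4/125 + 3*pi/5.
Hence b_5 = (2/pi)·(-pi**2/5 + 4/125 + 3*pi/5) = 2*(-25*pi**2 + 4 + 75*pi)/(125*pi).

2*(-25*pi**2 + 4 + 75*pi)/(125*pi)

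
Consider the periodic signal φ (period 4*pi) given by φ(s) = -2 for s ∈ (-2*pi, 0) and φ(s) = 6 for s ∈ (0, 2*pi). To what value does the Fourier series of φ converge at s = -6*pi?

2

s = -6*pi differs from s = -2*pi by -1 full period(s), and the series is 4*pi-periodic.
At s = -2*pi the one-sided limits are φ(-2*pi^-) = 6 and φ(-2*pi^+) = -2.
By Dirichlet's theorem the series converges to their average, [(6) + (-2)]/2 = 2.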